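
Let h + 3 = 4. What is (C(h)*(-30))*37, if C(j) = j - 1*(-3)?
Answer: -4440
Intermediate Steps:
h = 1 (h = -3 + 4 = 1)
C(j) = 3 + j (C(j) = j + 3 = 3 + j)
(C(h)*(-30))*37 = ((3 + 1)*(-30))*37 = (4*(-30))*37 = -120*37 = -4440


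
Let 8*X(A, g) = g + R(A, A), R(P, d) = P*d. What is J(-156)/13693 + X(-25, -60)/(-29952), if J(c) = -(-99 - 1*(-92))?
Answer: -6059233/3281061888 ≈ -0.0018467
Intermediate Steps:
X(A, g) = g/8 + A²/8 (X(A, g) = (g + A*A)/8 = (g + A²)/8 = g/8 + A²/8)
J(c) = 7 (J(c) = -(-99 + 92) = -1*(-7) = 7)
J(-156)/13693 + X(-25, -60)/(-29952) = 7/13693 + ((⅛)*(-60) + (⅛)*(-25)²)/(-29952) = 7*(1/13693) + (-15/2 + (⅛)*625)*(-1/29952) = 7/13693 + (-15/2 + 625/8)*(-1/29952) = 7/13693 + (565/8)*(-1/29952) = 7/13693 - 565/239616 = -6059233/3281061888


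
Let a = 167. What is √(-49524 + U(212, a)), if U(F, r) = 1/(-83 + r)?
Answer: I*√87360315/42 ≈ 222.54*I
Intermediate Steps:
√(-49524 + U(212, a)) = √(-49524 + 1/(-83 + 167)) = √(-49524 + 1/84) = √(-4160015/84) = I*√87360315/42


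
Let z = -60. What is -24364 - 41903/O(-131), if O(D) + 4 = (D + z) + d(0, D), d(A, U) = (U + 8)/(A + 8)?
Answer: -40669388/1683 ≈ -24165.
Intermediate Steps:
d(A, U) = (8 + U)/(8 + A)
O(D) = -63 + 9*D/8 (O(D) = -4 + ((D - 60) + (8 + D)/(8 + 0)) = -4 + ((-60 + D) + (8 + D)/8) = -4 + ((-60 + D) + (1 + D/8)) = -4 + (-59 + 9*D/8) = -63 + 9*D/8)
-24364 - 41903/O(-131) = -24364 - 41903/(-63 + (9/8)*(-131)) = -24364 - 41903/(-63 - 1179/8) = -24364 - 41903/(-1683/8) = -24364 - 41903*(-8)/1683 = -24364 - 1*(-335224/1683) = -24364 + 335224/1683 = -40669388/1683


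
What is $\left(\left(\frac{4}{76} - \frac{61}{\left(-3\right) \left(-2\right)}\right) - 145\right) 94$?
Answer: $- \frac{831101}{57} \approx -14581.0$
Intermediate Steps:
$\left(\left(\frac{4}{76} - \frac{61}{\left(-3\right) \left(-2\right)}\right) - 145\right) 94 = \left(\left(4 \cdot \frac{1}{76} - \frac{61}{6}\right) - 145\right) 94 = \left(\left(\frac{1}{19} - \frac{61}{6}\right) - 145\right) 94 = \left(- \frac{1153}{114} - 145\right) 94 = \left(- \frac{17683}{114}\right) 94 = - \frac{831101}{57}$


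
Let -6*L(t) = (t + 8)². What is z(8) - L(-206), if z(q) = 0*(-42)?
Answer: 6534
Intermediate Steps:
z(q) = 0
L(t) = -(8 + t)²/6 (L(t) = -(t + 8)²/6 = -(8 + t)²/6)
z(8) - L(-206) = 0 - (-1)*(8 - 206)²/6 = 0 - (-1)*(-198)²/6 = 0 - (-1)*39204/6 = 0 - 1*(-6534) = 0 + 6534 = 6534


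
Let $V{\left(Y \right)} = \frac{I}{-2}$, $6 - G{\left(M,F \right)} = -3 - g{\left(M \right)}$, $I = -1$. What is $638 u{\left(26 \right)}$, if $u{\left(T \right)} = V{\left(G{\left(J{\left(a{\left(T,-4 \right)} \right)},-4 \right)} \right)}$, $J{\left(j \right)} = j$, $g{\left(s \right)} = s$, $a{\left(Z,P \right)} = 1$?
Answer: $319$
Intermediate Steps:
$G{\left(M,F \right)} = 9 + M$ ($G{\left(M,F \right)} = 6 - \left(-3 - M\right) = 6 + \left(3 + M\right) = 9 + M$)
$V{\left(Y \right)} = \frac{1}{2}$ ($V{\left(Y \right)} = - \frac{1}{-2} = \left(-1\right) \left(- \frac{1}{2}\right) = \frac{1}{2}$)
$u{\left(T \right)} = \frac{1}{2}$
$638 u{\left(26 \right)} = 638 \cdot \frac{1}{2} = 319$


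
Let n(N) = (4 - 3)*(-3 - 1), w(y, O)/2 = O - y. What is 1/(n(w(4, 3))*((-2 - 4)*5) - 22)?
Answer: 1/98 ≈ 0.010204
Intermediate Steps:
w(y, O) = -2*y + 2*O (w(y, O) = 2*(O - y) = -2*y + 2*O)
n(N) = -4 (n(N) = 1*(-4) = -4)
1/(n(w(4, 3))*((-2 - 4)*5) - 22) = 1/(-4*(-2 - 4)*5 - 22) = 1/(-(-24)*5 - 22) = 1/(-4*(-30) - 22) = 1/(120 - 22) = 1/98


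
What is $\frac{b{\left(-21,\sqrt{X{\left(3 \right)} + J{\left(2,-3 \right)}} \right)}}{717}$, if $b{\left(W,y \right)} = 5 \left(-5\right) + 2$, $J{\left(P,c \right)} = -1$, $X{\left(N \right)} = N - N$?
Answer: $- \frac{23}{717} \approx -0.032078$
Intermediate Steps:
$X{\left(N \right)} = 0$
$b{\left(W,y \right)} = -23$ ($b{\left(W,y \right)} = -25 + 2 = -23$)
$\frac{b{\left(-21,\sqrt{X{\left(3 \right)} + J{\left(2,-3 \right)}} \right)}}{717} = - \frac{23}{717}$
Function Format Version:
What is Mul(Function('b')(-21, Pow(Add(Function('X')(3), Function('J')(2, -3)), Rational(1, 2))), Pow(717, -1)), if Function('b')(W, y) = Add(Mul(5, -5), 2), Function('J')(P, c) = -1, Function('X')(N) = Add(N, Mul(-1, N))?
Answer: Rational(-23, 717) ≈ -0.032078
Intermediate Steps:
Function('X')(N) = 0
Function('b')(W, y) = -23 (Function('b')(W, y) = Add(-25, 2) = -23)
Mul(Function('b')(-21, Pow(Add(Function('X')(3), Function('J')(2, -3)), Rational(1, 2))), Pow(717, -1)) = Mul(-23, Pow(717, -1)) = Mul(-23, Rational(1, 717)) = Rational(-23, 717)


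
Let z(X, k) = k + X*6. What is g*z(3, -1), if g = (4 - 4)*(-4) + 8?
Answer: 136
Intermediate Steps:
z(X, k) = k + 6*X
g = 8 (g = 0*(-4) + 8 = 0 + 8 = 8)
g*z(3, -1) = 8*(-1 + 6*3) = 8*(-1 + 18) = 8*17 = 136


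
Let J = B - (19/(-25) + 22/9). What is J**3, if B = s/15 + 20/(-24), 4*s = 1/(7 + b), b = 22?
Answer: -283580443727099/17779581000000 ≈ -15.950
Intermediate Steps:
s = 1/116 (s = 1/(4*(7 + 22)) = (1/4)/29 = (1/4)*(1/29) = 1/116 ≈ 0.0086207)
B = -483/580 (B = (1/116)/15 + 20/(-24) = (1/116)*(1/15) + 20*(-1/24) = 1/1740 - 5/6 = -483/580 ≈ -0.83276)
J = -65699/26100 (J = -483/580 - (19/(-25) + 22/9) = -483/580 - (19*(-1/25) + 22*(1/9)) = -483/580 - (-19/25 + 22/9) = -483/580 - 1*379/225 = -483/580 - 379/225 = -65699/26100 ≈ -2.5172)
J**3 = (-65699/26100)**3 = -283580443727099/17779581000000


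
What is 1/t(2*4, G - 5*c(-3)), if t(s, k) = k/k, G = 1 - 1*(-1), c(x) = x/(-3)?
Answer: 1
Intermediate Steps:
c(x) = -x/3 (c(x) = x*(-⅓) = -x/3)
G = 2 (G = 1 + 1 = 2)
t(s, k) = 1
1/t(2*4, G - 5*c(-3)) = 1/1 = 1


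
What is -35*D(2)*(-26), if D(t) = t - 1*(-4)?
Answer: 5460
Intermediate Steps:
D(t) = 4 + t (D(t) = t + 4 = 4 + t)
-35*D(2)*(-26) = -35*(4 + 2)*(-26) = -35*6*(-26) = -210*(-26) = 5460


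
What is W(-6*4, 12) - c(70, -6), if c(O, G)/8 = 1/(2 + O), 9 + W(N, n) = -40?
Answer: -442/9 ≈ -49.111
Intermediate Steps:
W(N, n) = -49 (W(N, n) = -9 - 40 = -49)
c(O, G) = 8/(2 + O)
W(-6*4, 12) - c(70, -6) = -49 - 8/(2 + 70) = -49 - 8/72 = -49 - 1*⅑ = -49 - ⅑ = -442/9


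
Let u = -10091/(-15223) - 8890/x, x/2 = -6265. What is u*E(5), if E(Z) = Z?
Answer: 18698050/2724917 ≈ 6.8619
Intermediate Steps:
x = -12530 (x = 2*(-6265) = -12530)
u = 3739610/2724917 (u = -10091/(-15223) - 8890/(-12530) = -10091*(-1/15223) - 8890*(-1/12530) = 10091/15223 + 127/179 = 3739610/2724917 ≈ 1.3724)
u*E(5) = (3739610/2724917)*5 = 18698050/2724917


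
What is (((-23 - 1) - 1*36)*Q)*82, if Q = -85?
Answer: 418200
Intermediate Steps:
(((-23 - 1) - 1*36)*Q)*82 = (((-23 - 1) - 1*36)*(-85))*82 = ((-24 - 36)*(-85))*82 = -60*(-85)*82 = 5100*82 = 418200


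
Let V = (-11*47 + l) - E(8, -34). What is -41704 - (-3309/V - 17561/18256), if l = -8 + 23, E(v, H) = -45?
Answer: -347988522095/8342992 ≈ -41710.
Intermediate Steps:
l = 15
V = -457 (V = (-11*47 + 15) - 1*(-45) = (-517 + 15) + 45 = -502 + 45 = -457)
-41704 - (-3309/V - 17561/18256) = -41704 - (-3309/(-457) - 17561/18256) = -41704 - (-3309*(-1/457) - 17561*1/18256) = -41704 - (3309/457 - 17561/18256) = -41704 - 1*52383727/8342992 = -41704 - 52383727/8342992 = -347988522095/8342992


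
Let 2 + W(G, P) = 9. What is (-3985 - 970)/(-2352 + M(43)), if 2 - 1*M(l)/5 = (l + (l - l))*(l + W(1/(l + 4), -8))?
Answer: 4955/13092 ≈ 0.37848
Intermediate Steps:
W(G, P) = 7 (W(G, P) = -2 + 9 = 7)
M(l) = 10 - 5*l*(7 + l) (M(l) = 10 - 5*(l + (l - l))*(l + 7) = 10 - 5*(l + 0)*(7 + l) = 10 - 5*l*(7 + l))
(-3985 - 970)/(-2352 + M(43)) = (-3985 - 970)/(-2352 + (10 - 35*43 - 5*43**2)) = -4955/(-2352 + (10 - 1505 - 5*1849)) = -4955/(-2352 + (10 - 1505 - 9245)) = -4955/(-2352 - 10740) = -4955/(-13092) = -4955*(-1/13092) = 4955/13092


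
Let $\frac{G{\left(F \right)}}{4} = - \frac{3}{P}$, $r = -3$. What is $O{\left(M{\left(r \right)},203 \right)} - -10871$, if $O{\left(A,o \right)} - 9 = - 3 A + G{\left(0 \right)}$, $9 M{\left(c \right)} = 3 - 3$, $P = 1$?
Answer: $10868$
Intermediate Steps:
$M{\left(c \right)} = 0$ ($M{\left(c \right)} = \frac{3 - 3}{9} = \frac{1}{9} \cdot 0 = 0$)
$G{\left(F \right)} = -12$ ($G{\left(F \right)} = 4 \left(- \frac{3}{1}\right) = 4 \left(\left(-3\right) 1\right) = 4 \left(-3\right) = -12$)
$O{\left(A,o \right)} = -3 - 3 A$ ($O{\left(A,o \right)} = 9 - \left(12 + 3 A\right) = -3 - 3 A$)
$O{\left(M{\left(r \right)},203 \right)} - -10871 = \left(-3 - 0\right) - -10871 = \left(-3 + 0\right) + 10871 = -3 + 10871 = 10868$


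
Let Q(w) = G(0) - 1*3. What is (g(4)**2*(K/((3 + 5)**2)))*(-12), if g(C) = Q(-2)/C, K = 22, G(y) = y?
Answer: -297/128 ≈ -2.3203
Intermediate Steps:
Q(w) = -3 (Q(w) = 0 - 1*3 = 0 - 3 = -3)
g(C) = -3/C
(g(4)**2*(K/((3 + 5)**2)))*(-12) = ((-3/4)**2*(22/((3 + 5)**2)))*(-12) = ((-3*1/4)**2*(22/(8**2)))*(-12) = ((-3/4)**2*(22/64))*(-12) = (9*(22*(1/64))/16)*(-12) = ((9/16)*(11/32))*(-12) = (99/512)*(-12) = -297/128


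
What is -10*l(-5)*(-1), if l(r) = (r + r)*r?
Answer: 500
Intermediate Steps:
l(r) = 2*r**2 (l(r) = (2*r)*r = 2*r**2)
-10*l(-5)*(-1) = -20*(-5)**2*(-1) = -20*25*(-1) = -10*50*(-1) = -500*(-1) = 500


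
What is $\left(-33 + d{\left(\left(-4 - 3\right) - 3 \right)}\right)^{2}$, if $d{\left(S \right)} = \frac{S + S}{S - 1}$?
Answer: $\frac{117649}{121} \approx 972.31$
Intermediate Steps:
$d{\left(S \right)} = \frac{2 S}{-1 + S}$
$\left(-33 + d{\left(\left(-4 - 3\right) - 3 \right)}\right)^{2} = \left(-33 + \frac{2 \left(\left(-4 - 3\right) - 3\right)}{-1 - 10}\right)^{2} = \left(-33 + \frac{2 \left(-7 - 3\right)}{-1 - 10}\right)^{2} = \left(-33 + 2 \left(-10\right) \frac{1}{-1 - 10}\right)^{2} = \left(-33 + 2 \left(-10\right) \frac{1}{-11}\right)^{2} = \left(-33 + 2 \left(-10\right) \left(- \frac{1}{11}\right)\right)^{2} = \left(-33 + \frac{20}{11}\right)^{2} = \left(- \frac{343}{11}\right)^{2} = \frac{117649}{121}$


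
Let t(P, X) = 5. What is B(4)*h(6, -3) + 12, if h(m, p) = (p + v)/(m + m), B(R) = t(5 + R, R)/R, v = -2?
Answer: 551/48 ≈ 11.479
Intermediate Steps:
B(R) = 5/R
h(m, p) = (-2 + p)/(2*m) (h(m, p) = (p - 2)/(m + m) = (-2 + p)/((2*m)) = (-2 + p)*(1/(2*m)) = (-2 + p)/(2*m))
B(4)*h(6, -3) + 12 = (5/4)*((½)*(-2 - 3)/6) + 12 = (5*(¼))*((½)*(⅙)*(-5)) + 12 = (5/4)*(-5/12) + 12 = -25/48 + 12 = 551/48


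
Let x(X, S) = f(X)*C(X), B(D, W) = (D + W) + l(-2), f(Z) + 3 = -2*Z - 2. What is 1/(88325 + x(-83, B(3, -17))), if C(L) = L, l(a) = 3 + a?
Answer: 1/74962 ≈ 1.3340e-5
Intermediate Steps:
f(Z) = -5 - 2*Z (f(Z) = -3 + (-2*Z - 2) = -3 + (-2 - 2*Z) = -5 - 2*Z)
B(D, W) = 1 + D + W (B(D, W) = (D + W) + (3 - 2) = (D + W) + 1 = 1 + D + W)
x(X, S) = X*(-5 - 2*X) (x(X, S) = (-5 - 2*X)*X = X*(-5 - 2*X))
1/(88325 + x(-83, B(3, -17))) = 1/(88325 - 1*(-83)*(5 + 2*(-83))) = 1/(88325 - 1*(-83)*(5 - 166)) = 1/(88325 - 1*(-83)*(-161)) = 1/(88325 - 13363) = 1/74962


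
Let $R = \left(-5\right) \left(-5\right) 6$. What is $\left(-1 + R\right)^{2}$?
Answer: $22201$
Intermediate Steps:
$R = 150$ ($R = 25 \cdot 6 = 150$)
$\left(-1 + R\right)^{2} = \left(-1 + 150\right)^{2} = 149^{2} = 22201$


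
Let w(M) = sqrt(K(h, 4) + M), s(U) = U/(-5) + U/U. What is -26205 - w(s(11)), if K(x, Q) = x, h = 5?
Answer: -26205 - sqrt(95)/5 ≈ -26207.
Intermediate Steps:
s(U) = 1 - U/5 (s(U) = U*(-1/5) + 1 = -U/5 + 1 = 1 - U/5)
w(M) = sqrt(5 + M)
-26205 - w(s(11)) = -26205 - sqrt(5 + (1 - 1/5*11)) = -26205 - sqrt(5 + (1 - 11/5)) = -26205 - sqrt(5 - 6/5) = -26205 - sqrt(19/5) = -26205 - sqrt(95)/5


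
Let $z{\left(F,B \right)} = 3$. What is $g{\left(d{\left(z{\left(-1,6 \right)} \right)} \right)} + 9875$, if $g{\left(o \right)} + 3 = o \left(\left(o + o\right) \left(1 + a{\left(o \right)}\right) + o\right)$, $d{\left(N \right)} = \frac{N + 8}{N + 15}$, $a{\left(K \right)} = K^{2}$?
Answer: $\frac{518234983}{52488} \approx 9873.4$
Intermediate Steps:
$d{\left(N \right)} = \frac{8 + N}{15 + N}$
$g{\left(o \right)} = -3 + o \left(o + 2 o \left(1 + o^{2}\right)\right)$ ($g{\left(o \right)} = -3 + o \left(\left(o + o\right) \left(1 + o^{2}\right) + o\right) = -3 + o \left(2 o \left(1 + o^{2}\right) + o\right) = -3 + o \left(o + 2 o \left(1 + o^{2}\right)\right)$)
$g{\left(d{\left(z{\left(-1,6 \right)} \right)} \right)} + 9875 = \left(-3 + 2 \left(\frac{8 + 3}{15 + 3}\right)^{4} + 3 \left(\frac{8 + 3}{15 + 3}\right)^{2}\right) + 9875 = \left(-3 + 2 \left(\frac{1}{18} \cdot 11\right)^{4} + 3 \left(\frac{1}{18} \cdot 11\right)^{2}\right) + 9875 = \left(-3 + 2 \left(\frac{11}{18}\right)^{4} + 3 \left(\frac{11}{18}\right)^{2}\right) + 9875 = \left(-3 + 2 \cdot \frac{14641}{104976} + 3 \cdot \frac{121}{324}\right) + 9875 = \left(-3 + \frac{14641}{52488} + \frac{121}{108}\right) + 9875 = - \frac{84017}{52488} + 9875 = \frac{518234983}{52488}$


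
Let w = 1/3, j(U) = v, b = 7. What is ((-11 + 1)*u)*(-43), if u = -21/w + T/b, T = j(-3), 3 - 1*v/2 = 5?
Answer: -191350/7 ≈ -27336.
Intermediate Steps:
v = -4 (v = 6 - 2*5 = 6 - 10 = -4)
j(U) = -4
T = -4
w = 1/3 ≈ 0.33333
u = -445/7 (u = -21/1/3 - 4/7 = -21*3 - 4*1/7 = -63 - 4/7 = -445/7 ≈ -63.571)
((-11 + 1)*u)*(-43) = ((-11 + 1)*(-445/7))*(-43) = -10*(-445/7)*(-43) = (4450/7)*(-43) = -191350/7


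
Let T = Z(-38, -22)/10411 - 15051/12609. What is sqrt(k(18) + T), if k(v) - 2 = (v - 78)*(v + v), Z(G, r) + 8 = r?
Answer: I*sqrt(459360176166637067)/14585811 ≈ 46.467*I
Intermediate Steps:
Z(G, r) = -8 + r
k(v) = 2 + 2*v*(-78 + v) (k(v) = 2 + (v - 78)*(v + v) = 2 + (-78 + v)*(2*v) = 2 + 2*v*(-78 + v))
T = -52358077/43757433 (T = (-8 - 22)/10411 - 15051/12609 = -30*1/10411 - 15051*1/12609 = -30/10411 - 5017/4203 = -52358077/43757433 ≈ -1.1966)
sqrt(k(18) + T) = sqrt((2 - 156*18 + 2*18**2) - 52358077/43757433) = sqrt((2 - 2808 + 2*324) - 52358077/43757433) = sqrt((2 - 2808 + 648) - 52358077/43757433) = sqrt(-2158 - 52358077/43757433) = sqrt(-94480898491/43757433) = I*sqrt(459360176166637067)/14585811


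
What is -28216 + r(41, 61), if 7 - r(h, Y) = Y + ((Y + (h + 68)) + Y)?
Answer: -28501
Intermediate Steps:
r(h, Y) = -61 - h - 3*Y (r(h, Y) = 7 - (Y + ((Y + (h + 68)) + Y)) = 7 - (Y + ((Y + (68 + h)) + Y)) = 7 - (Y + ((68 + Y + h) + Y)) = 7 - (Y + (68 + h + 2*Y)) = 7 - (68 + h + 3*Y) = 7 + (-68 - h - 3*Y) = -61 - h - 3*Y)
-28216 + r(41, 61) = -28216 + (-61 - 1*41 - 3*61) = -28216 + (-61 - 41 - 183) = -28216 - 285 = -28501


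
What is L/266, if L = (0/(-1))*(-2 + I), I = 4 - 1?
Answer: 0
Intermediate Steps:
I = 3
L = 0 (L = (0/(-1))*(-2 + 3) = (0*(-1))*1 = 0*1 = 0)
L/266 = 0/266 = 0*(1/266) = 0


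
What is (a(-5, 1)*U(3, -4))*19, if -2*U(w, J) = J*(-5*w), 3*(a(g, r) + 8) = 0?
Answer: 4560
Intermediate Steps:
a(g, r) = -8 (a(g, r) = -8 + (⅓)*0 = -8 + 0 = -8)
U(w, J) = 5*J*w/2 (U(w, J) = -J*(-5*w)/2 = -(-5)*J*w/2 = 5*J*w/2)
(a(-5, 1)*U(3, -4))*19 = -20*(-4)*3*19 = -8*(-30)*19 = 240*19 = 4560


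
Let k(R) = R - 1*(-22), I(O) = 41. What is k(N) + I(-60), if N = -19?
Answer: 44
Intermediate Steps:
k(R) = 22 + R (k(R) = R + 22 = 22 + R)
k(N) + I(-60) = (22 - 19) + 41 = 3 + 41 = 44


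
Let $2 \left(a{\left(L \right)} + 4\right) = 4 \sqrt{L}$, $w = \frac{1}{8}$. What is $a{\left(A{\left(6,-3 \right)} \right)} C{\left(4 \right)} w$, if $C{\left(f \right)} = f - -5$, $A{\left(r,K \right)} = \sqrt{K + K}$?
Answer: $- \frac{9}{2} + \frac{9 \sqrt[4]{6} \sqrt{i}}{4} \approx -2.01 + 2.49 i$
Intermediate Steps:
$w = \frac{1}{8} \approx 0.125$
$A{\left(r,K \right)} = \sqrt{2} \sqrt{K}$ ($A{\left(r,K \right)} = \sqrt{2 K} = \sqrt{2} \sqrt{K}$)
$C{\left(f \right)} = 5 + f$ ($C{\left(f \right)} = f + 5 = 5 + f$)
$a{\left(L \right)} = -4 + 2 \sqrt{L}$ ($a{\left(L \right)} = -4 + \frac{4 \sqrt{L}}{2} = -4 + 2 \sqrt{L}$)
$a{\left(A{\left(6,-3 \right)} \right)} C{\left(4 \right)} w = \left(-4 + 2 \sqrt{\sqrt{2} \sqrt{-3}}\right) \left(5 + 4\right) \frac{1}{8} = \left(-4 + 2 \sqrt{\sqrt{2} i \sqrt{3}}\right) 9 \cdot \frac{1}{8} = \left(-4 + 2 \sqrt{i \sqrt{6}}\right) 9 \cdot \frac{1}{8} = \left(-4 + 2 \sqrt[4]{6} \sqrt{i}\right) 9 \cdot \frac{1}{8} = \left(-36 + 18 \sqrt[4]{6} \sqrt{i}\right) \frac{1}{8} = - \frac{9}{2} + \frac{9 \sqrt[4]{6} \sqrt{i}}{4}$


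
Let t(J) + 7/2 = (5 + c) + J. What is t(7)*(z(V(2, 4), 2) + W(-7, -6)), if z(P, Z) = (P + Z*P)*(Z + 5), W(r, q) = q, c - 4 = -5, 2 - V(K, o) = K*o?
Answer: -990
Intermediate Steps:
V(K, o) = 2 - K*o
c = -1 (c = 4 - 5 = -1)
z(P, Z) = (5 + Z)*(P + P*Z) (z(P, Z) = (P + P*Z)*(5 + Z) = (5 + Z)*(P + P*Z))
t(J) = ½ + J (t(J) = -7/2 + ((5 - 1) + J) = -7/2 + (4 + J) = ½ + J)
t(7)*(z(V(2, 4), 2) + W(-7, -6)) = (½ + 7)*((2 - 1*2*4)*(5 + 2² + 6*2) - 6) = 15*((2 - 8)*(5 + 4 + 12) - 6)/2 = 15*(-6*21 - 6)/2 = 15*(-126 - 6)/2 = (15/2)*(-132) = -990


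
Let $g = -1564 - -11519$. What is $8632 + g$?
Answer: $18587$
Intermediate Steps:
$g = 9955$ ($g = -1564 + 11519 = 9955$)
$8632 + g = 8632 + 9955 = 18587$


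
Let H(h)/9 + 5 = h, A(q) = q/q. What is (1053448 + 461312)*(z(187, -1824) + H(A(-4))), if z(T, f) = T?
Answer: 228728760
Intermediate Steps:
A(q) = 1
H(h) = -45 + 9*h
(1053448 + 461312)*(z(187, -1824) + H(A(-4))) = (1053448 + 461312)*(187 + (-45 + 9*1)) = 1514760*(187 + (-45 + 9)) = 1514760*(187 - 36) = 1514760*151 = 228728760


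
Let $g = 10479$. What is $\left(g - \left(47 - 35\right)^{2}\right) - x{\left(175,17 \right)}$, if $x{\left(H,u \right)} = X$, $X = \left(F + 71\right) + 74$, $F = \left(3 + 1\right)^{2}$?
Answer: $10174$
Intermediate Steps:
$F = 16$ ($F = 4^{2} = 16$)
$X = 161$ ($X = \left(16 + 71\right) + 74 = 87 + 74 = 161$)
$x{\left(H,u \right)} = 161$
$\left(g - \left(47 - 35\right)^{2}\right) - x{\left(175,17 \right)} = \left(10479 - \left(47 - 35\right)^{2}\right) - 161 = \left(10479 - 12^{2}\right) - 161 = \left(10479 - 144\right) - 161 = 10335 - 161 = 10174$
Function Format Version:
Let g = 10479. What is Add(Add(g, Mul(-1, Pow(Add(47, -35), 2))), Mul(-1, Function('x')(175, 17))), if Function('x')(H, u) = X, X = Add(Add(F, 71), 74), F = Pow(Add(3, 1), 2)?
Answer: 10174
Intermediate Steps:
F = 16 (F = Pow(4, 2) = 16)
X = 161 (X = Add(Add(16, 71), 74) = Add(87, 74) = 161)
Function('x')(H, u) = 161
Add(Add(g, Mul(-1, Pow(Add(47, -35), 2))), Mul(-1, Function('x')(175, 17))) = Add(Add(10479, Mul(-1, Pow(Add(47, -35), 2))), Mul(-1, 161)) = Add(Add(10479, Mul(-1, Pow(12, 2))), -161) = Add(Add(10479, Mul(-1, 144)), -161) = Add(Add(10479, -144), -161) = Add(10335, -161) = 10174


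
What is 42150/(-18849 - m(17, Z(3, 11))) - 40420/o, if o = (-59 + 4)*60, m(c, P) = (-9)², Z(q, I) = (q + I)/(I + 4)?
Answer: 1043426/104115 ≈ 10.022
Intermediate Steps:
Z(q, I) = (I + q)/(4 + I)
m(c, P) = 81
o = -3300 (o = -55*60 = -3300)
42150/(-18849 - m(17, Z(3, 11))) - 40420/o = 42150/(-18849 - 1*81) - 40420/(-3300) = 42150/(-18849 - 81) - 40420*(-1/3300) = 42150/(-18930) + 2021/165 = 42150*(-1/18930) + 2021/165 = -1405/631 + 2021/165 = 1043426/104115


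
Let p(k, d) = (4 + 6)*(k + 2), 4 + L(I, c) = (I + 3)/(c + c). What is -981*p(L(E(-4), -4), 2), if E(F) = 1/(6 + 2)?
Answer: 750465/32 ≈ 23452.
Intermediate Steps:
E(F) = ⅛ (E(F) = 1/8 = ⅛)
L(I, c) = -4 + (3 + I)/(2*c) (L(I, c) = -4 + (I + 3)/(c + c) = -4 + (3 + I)/((2*c)) = -4 + (3 + I)*(1/(2*c)) = -4 + (3 + I)/(2*c))
p(k, d) = 20 + 10*k (p(k, d) = 10*(2 + k) = 20 + 10*k)
-981*p(L(E(-4), -4), 2) = -981*(20 + 10*((½)*(3 + ⅛ - 8*(-4))/(-4))) = -981*(20 + 10*((½)*(-¼)*(3 + ⅛ + 32))) = -981*(20 + 10*((½)*(-¼)*(281/8))) = -981*(20 + 10*(-281/64)) = -981*(20 - 1405/32) = -981*(-765/32) = 750465/32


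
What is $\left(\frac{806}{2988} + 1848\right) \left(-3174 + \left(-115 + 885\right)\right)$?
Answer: $- \frac{3319100630}{747} \approx -4.4432 \cdot 10^{6}$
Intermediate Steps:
$\left(\frac{806}{2988} + 1848\right) \left(-3174 + \left(-115 + 885\right)\right) = \left(806 \cdot \frac{1}{2988} + 1848\right) \left(-3174 + 770\right) = \left(\frac{403}{1494} + 1848\right) \left(-2404\right) = \frac{2761315}{1494} \left(-2404\right) = - \frac{3319100630}{747}$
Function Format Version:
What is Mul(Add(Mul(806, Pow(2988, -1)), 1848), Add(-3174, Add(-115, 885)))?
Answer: Rational(-3319100630, 747) ≈ -4.4432e+6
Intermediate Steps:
Mul(Add(Mul(806, Pow(2988, -1)), 1848), Add(-3174, Add(-115, 885))) = Mul(Add(Mul(806, Rational(1, 2988)), 1848), Add(-3174, 770)) = Mul(Add(Rational(403, 1494), 1848), -2404) = Mul(Rational(2761315, 1494), -2404) = Rational(-3319100630, 747)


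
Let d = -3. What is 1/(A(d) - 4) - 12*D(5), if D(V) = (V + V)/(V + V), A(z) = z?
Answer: -85/7 ≈ -12.143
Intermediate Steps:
D(V) = 1 (D(V) = (2*V)/((2*V)) = (2*V)*(1/(2*V)) = 1)
1/(A(d) - 4) - 12*D(5) = 1/(-3 - 4) - 12*1 = 1/(-7) - 12 = -⅐ - 12 = -85/7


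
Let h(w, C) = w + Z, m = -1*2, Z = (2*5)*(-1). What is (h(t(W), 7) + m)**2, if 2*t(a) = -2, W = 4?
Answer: 169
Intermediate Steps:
t(a) = -1 (t(a) = (1/2)*(-2) = -1)
Z = -10 (Z = 10*(-1) = -10)
m = -2
h(w, C) = -10 + w (h(w, C) = w - 10 = -10 + w)
(h(t(W), 7) + m)**2 = ((-10 - 1) - 2)**2 = (-11 - 2)**2 = (-13)**2 = 169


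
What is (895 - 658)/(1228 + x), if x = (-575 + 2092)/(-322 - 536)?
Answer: 203346/1052107 ≈ 0.19327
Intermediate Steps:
x = -1517/858 (x = 1517/(-858) = 1517*(-1/858) = -1517/858 ≈ -1.7681)
(895 - 658)/(1228 + x) = (895 - 658)/(1228 - 1517/858) = 237/(1052107/858) = 237*(858/1052107) = 203346/1052107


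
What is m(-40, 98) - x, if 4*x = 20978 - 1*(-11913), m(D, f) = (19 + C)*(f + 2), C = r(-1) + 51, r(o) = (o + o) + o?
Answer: -6091/4 ≈ -1522.8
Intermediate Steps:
r(o) = 3*o (r(o) = 2*o + o = 3*o)
C = 48 (C = 3*(-1) + 51 = -3 + 51 = 48)
m(D, f) = 134 + 67*f (m(D, f) = (19 + 48)*(f + 2) = 67*(2 + f) = 134 + 67*f)
x = 32891/4 (x = (20978 - 1*(-11913))/4 = (20978 + 11913)/4 = (¼)*32891 = 32891/4 ≈ 8222.8)
m(-40, 98) - x = (134 + 67*98) - 1*32891/4 = (134 + 6566) - 32891/4 = 6700 - 32891/4 = -6091/4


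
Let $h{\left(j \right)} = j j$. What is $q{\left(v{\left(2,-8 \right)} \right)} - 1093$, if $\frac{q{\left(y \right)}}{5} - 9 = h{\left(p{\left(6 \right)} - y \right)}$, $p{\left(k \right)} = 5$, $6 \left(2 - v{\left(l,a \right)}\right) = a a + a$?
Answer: $- \frac{2587}{9} \approx -287.44$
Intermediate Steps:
$v{\left(l,a \right)} = 2 - \frac{a}{6} - \frac{a^{2}}{6}$ ($v{\left(l,a \right)} = 2 - \frac{a a + a}{6} = 2 - \frac{a^{2} + a}{6} = 2 - \frac{a + a^{2}}{6} = 2 - \left(\frac{a}{6} + \frac{a^{2}}{6}\right) = 2 - \frac{a}{6} - \frac{a^{2}}{6}$)
$h{\left(j \right)} = j^{2}$
$q{\left(y \right)} = 45 + 5 \left(5 - y\right)^{2}$
$q{\left(v{\left(2,-8 \right)} \right)} - 1093 = \left(45 + 5 \left(-5 - \left(- \frac{10}{3} + \frac{32}{3}\right)\right)^{2}\right) - 1093 = \left(45 + 5 \left(-5 + \left(2 + \frac{4}{3} - \frac{32}{3}\right)\right)^{2}\right) - 1093 = \left(45 + 5 \left(-5 - \frac{22}{3}\right)^{2}\right) - 1093 = \left(45 + 5 \left(- \frac{37}{3}\right)^{2}\right) - 1093 = \left(45 + 5 \cdot \frac{1369}{9}\right) - 1093 = \left(45 + \frac{6845}{9}\right) - 1093 = \frac{7250}{9} - 1093 = - \frac{2587}{9}$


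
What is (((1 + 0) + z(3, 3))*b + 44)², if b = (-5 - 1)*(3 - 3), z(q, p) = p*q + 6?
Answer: 1936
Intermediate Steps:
z(q, p) = 6 + p*q
b = 0 (b = -6*0 = 0)
(((1 + 0) + z(3, 3))*b + 44)² = (((1 + 0) + (6 + 3*3))*0 + 44)² = ((1 + (6 + 9))*0 + 44)² = ((1 + 15)*0 + 44)² = (16*0 + 44)² = (0 + 44)² = 44² = 1936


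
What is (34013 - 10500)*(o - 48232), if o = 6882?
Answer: -972262550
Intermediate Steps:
(34013 - 10500)*(o - 48232) = (34013 - 10500)*(6882 - 48232) = 23513*(-41350) = -972262550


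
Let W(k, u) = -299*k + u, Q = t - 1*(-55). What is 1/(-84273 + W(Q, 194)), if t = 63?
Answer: -1/119361 ≈ -8.3779e-6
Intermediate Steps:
Q = 118 (Q = 63 - 1*(-55) = 63 + 55 = 118)
W(k, u) = u - 299*k
1/(-84273 + W(Q, 194)) = 1/(-84273 + (194 - 299*118)) = 1/(-84273 + (194 - 35282)) = 1/(-84273 - 35088) = 1/(-119361) = -1/119361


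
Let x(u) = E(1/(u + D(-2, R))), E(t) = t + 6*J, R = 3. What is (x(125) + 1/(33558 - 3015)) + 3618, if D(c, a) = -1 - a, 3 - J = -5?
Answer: 13548477862/3695703 ≈ 3666.0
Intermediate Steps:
J = 8 (J = 3 - 1*(-5) = 3 + 5 = 8)
E(t) = 48 + t (E(t) = t + 6*8 = t + 48 = 48 + t)
x(u) = 48 + 1/(-4 + u) (x(u) = 48 + 1/(u + (-1 - 1*3)) = 48 + 1/(u + (-1 - 3)) = 48 + 1/(u - 4) = 48 + 1/(-4 + u))
(x(125) + 1/(33558 - 3015)) + 3618 = ((-191 + 48*125)/(-4 + 125) + 1/(33558 - 3015)) + 3618 = ((-191 + 6000)/121 + 1/30543) + 3618 = ((1/121)*5809 + 1/30543) + 3618 = (5809/121 + 1/30543) + 3618 = 177424408/3695703 + 3618 = 13548477862/3695703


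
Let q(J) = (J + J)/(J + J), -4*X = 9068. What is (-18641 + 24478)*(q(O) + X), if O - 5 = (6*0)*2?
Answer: -13226642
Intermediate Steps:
X = -2267 (X = -¼*9068 = -2267)
O = 5 (O = 5 + (6*0)*2 = 5 + 0*2 = 5 + 0 = 5)
q(J) = 1 (q(J) = (2*J)/((2*J)) = (2*J)*(1/(2*J)) = 1)
(-18641 + 24478)*(q(O) + X) = (-18641 + 24478)*(1 - 2267) = 5837*(-2266) = -13226642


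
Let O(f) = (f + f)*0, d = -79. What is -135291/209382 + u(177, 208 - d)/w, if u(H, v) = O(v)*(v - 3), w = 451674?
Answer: -45097/69794 ≈ -0.64614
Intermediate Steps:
O(f) = 0 (O(f) = (2*f)*0 = 0)
u(H, v) = 0 (u(H, v) = 0*(v - 3) = 0*(-3 + v) = 0)
-135291/209382 + u(177, 208 - d)/w = -135291/209382 + 0/451674 = -135291*1/209382 + 0*(1/451674) = -45097/69794 + 0 = -45097/69794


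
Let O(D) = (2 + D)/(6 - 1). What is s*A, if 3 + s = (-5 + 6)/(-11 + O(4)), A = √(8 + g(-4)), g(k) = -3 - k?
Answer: -456/49 ≈ -9.3061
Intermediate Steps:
O(D) = ⅖ + D/5 (O(D) = (2 + D)/5 = (2 + D)*(⅕) = ⅖ + D/5)
A = 3 (A = √(8 + (-3 - 1*(-4))) = √(8 + (-3 + 4)) = √(8 + 1) = √9 = 3)
s = -152/49 (s = -3 + (-5 + 6)/(-11 + (⅖ + (⅕)*4)) = -3 + 1/(-11 + (⅖ + ⅘)) = -3 + 1/(-11 + 6/5) = -3 + 1/(-49/5) = -3 + 1*(-5/49) = -3 - 5/49 = -152/49 ≈ -3.1020)
s*A = -152/49*3 = -456/49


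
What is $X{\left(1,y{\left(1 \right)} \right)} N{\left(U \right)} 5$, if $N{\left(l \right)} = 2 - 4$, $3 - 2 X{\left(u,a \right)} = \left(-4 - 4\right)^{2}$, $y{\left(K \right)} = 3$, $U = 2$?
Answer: $305$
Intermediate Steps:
$X{\left(u,a \right)} = - \frac{61}{2}$ ($X{\left(u,a \right)} = \frac{3}{2} - \frac{\left(-4 - 4\right)^{2}}{2} = \frac{3}{2} - \frac{\left(-8\right)^{2}}{2} = \frac{3}{2} - 32 = - \frac{61}{2}$)
$N{\left(l \right)} = -2$
$X{\left(1,y{\left(1 \right)} \right)} N{\left(U \right)} 5 = \left(- \frac{61}{2}\right) \left(-2\right) 5 = 61 \cdot 5 = 305$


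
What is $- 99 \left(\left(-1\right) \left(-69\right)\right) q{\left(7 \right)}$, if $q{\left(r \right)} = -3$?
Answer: $20493$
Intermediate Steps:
$- 99 \left(\left(-1\right) \left(-69\right)\right) q{\left(7 \right)} = - 99 \left(\left(-1\right) \left(-69\right)\right) \left(-3\right) = \left(-99\right) 69 \left(-3\right) = \left(-6831\right) \left(-3\right) = 20493$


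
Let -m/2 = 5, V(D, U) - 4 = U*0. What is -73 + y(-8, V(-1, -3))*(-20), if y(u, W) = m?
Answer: 127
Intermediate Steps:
V(D, U) = 4 (V(D, U) = 4 + U*0 = 4 + 0 = 4)
m = -10 (m = -2*5 = -10)
y(u, W) = -10
-73 + y(-8, V(-1, -3))*(-20) = -73 - 10*(-20) = -73 + 200 = 127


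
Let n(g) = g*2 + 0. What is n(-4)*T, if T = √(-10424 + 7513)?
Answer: -8*I*√2911 ≈ -431.63*I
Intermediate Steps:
n(g) = 2*g (n(g) = 2*g + 0 = 2*g)
T = I*√2911 (T = √(-2911) = I*√2911 ≈ 53.954*I)
n(-4)*T = (2*(-4))*(I*√2911) = -8*I*√2911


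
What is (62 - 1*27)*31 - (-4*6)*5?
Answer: 1205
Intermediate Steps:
(62 - 1*27)*31 - (-4*6)*5 = (62 - 27)*31 - (-24)*5 = 35*31 - 1*(-120) = 1085 + 120 = 1205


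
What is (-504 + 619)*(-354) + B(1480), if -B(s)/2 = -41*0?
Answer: -40710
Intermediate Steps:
B(s) = 0 (B(s) = -(-82)*0 = -2*0 = 0)
(-504 + 619)*(-354) + B(1480) = (-504 + 619)*(-354) + 0 = 115*(-354) + 0 = -40710 + 0 = -40710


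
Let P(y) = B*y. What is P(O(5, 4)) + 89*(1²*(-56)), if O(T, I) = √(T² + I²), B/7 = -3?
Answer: -4984 - 21*√41 ≈ -5118.5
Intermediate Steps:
B = -21 (B = 7*(-3) = -21)
O(T, I) = √(I² + T²)
P(y) = -21*y
P(O(5, 4)) + 89*(1²*(-56)) = -21*√(4² + 5²) + 89*(1²*(-56)) = -21*√(16 + 25) + 89*(1*(-56)) = -21*√41 + 89*(-56) = -21*√41 - 4984 = -4984 - 21*√41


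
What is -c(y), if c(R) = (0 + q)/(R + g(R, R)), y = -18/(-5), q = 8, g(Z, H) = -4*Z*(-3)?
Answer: -20/117 ≈ -0.17094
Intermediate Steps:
g(Z, H) = 12*Z
y = 18/5 (y = -18*(-1/5) = 18/5 ≈ 3.6000)
c(R) = 8/(13*R) (c(R) = (0 + 8)/(R + 12*R) = 8/((13*R)) = 8*(1/(13*R)) = 8/(13*R))
-c(y) = -8/(13*18/5) = -8*5/(13*18) = -1*20/117 = -20/117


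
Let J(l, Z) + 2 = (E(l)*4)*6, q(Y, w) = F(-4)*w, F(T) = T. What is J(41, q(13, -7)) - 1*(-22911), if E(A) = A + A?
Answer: 24877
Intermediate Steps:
E(A) = 2*A
q(Y, w) = -4*w
J(l, Z) = -2 + 48*l (J(l, Z) = -2 + ((2*l)*4)*6 = -2 + (8*l)*6 = -2 + 48*l)
J(41, q(13, -7)) - 1*(-22911) = (-2 + 48*41) - 1*(-22911) = (-2 + 1968) + 22911 = 1966 + 22911 = 24877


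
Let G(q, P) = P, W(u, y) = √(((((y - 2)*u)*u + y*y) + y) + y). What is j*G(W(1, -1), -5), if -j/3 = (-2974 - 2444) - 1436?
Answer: -102810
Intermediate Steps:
W(u, y) = √(y² + 2*y + u²*(-2 + y)) (W(u, y) = √(((((-2 + y)*u)*u + y²) + y) + y) = √((((u*(-2 + y))*u + y²) + y) + y) = √(((u²*(-2 + y) + y²) + y) + y) = √(((y² + u²*(-2 + y)) + y) + y) = √((y + y² + u²*(-2 + y)) + y) = √(y² + 2*y + u²*(-2 + y)))
j = 20562 (j = -3*((-2974 - 2444) - 1436) = -3*(-5418 - 1436) = -3*(-6854) = 20562)
j*G(W(1, -1), -5) = 20562*(-5) = -102810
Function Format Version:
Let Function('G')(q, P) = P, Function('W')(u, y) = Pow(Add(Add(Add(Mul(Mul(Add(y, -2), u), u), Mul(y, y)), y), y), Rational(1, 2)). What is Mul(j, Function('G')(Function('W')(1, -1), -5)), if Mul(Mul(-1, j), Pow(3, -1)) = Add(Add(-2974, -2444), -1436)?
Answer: -102810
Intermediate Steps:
Function('W')(u, y) = Pow(Add(Pow(y, 2), Mul(2, y), Mul(Pow(u, 2), Add(-2, y))), Rational(1, 2)) (Function('W')(u, y) = Pow(Add(Add(Add(Mul(Mul(Add(-2, y), u), u), Pow(y, 2)), y), y), Rational(1, 2)) = Pow(Add(Add(Add(Mul(Mul(u, Add(-2, y)), u), Pow(y, 2)), y), y), Rational(1, 2)) = Pow(Add(Add(Add(Mul(Pow(u, 2), Add(-2, y)), Pow(y, 2)), y), y), Rational(1, 2)) = Pow(Add(Add(Add(Pow(y, 2), Mul(Pow(u, 2), Add(-2, y))), y), y), Rational(1, 2)) = Pow(Add(Add(y, Pow(y, 2), Mul(Pow(u, 2), Add(-2, y))), y), Rational(1, 2)) = Pow(Add(Pow(y, 2), Mul(2, y), Mul(Pow(u, 2), Add(-2, y))), Rational(1, 2)))
j = 20562 (j = Mul(-3, Add(Add(-2974, -2444), -1436)) = Mul(-3, Add(-5418, -1436)) = Mul(-3, -6854) = 20562)
Mul(j, Function('G')(Function('W')(1, -1), -5)) = Mul(20562, -5) = -102810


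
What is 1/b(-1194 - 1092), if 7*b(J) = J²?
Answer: 7/5225796 ≈ 1.3395e-6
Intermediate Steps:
b(J) = J²/7
1/b(-1194 - 1092) = 1/((-1194 - 1092)²/7) = 1/((⅐)*(-2286)²) = 1/((⅐)*5225796) = 1/(5225796/7) = 7/5225796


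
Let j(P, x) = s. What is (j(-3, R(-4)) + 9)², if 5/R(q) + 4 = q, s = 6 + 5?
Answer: 400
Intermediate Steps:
s = 11
R(q) = 5/(-4 + q)
j(P, x) = 11
(j(-3, R(-4)) + 9)² = (11 + 9)² = 20² = 400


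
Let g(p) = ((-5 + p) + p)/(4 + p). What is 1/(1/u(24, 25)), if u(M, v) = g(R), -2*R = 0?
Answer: -5/4 ≈ -1.2500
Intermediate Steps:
R = 0 (R = -½*0 = 0)
g(p) = (-5 + 2*p)/(4 + p)
u(M, v) = -5/4 (u(M, v) = (-5 + 2*0)/(4 + 0) = (-5 + 0)/4 = (¼)*(-5) = -5/4)
1/(1/u(24, 25)) = 1/(1/(-5/4)) = 1/(-⅘) = -5/4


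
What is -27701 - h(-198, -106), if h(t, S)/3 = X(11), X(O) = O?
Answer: -27734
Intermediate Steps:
h(t, S) = 33 (h(t, S) = 3*11 = 33)
-27701 - h(-198, -106) = -27701 - 1*33 = -27701 - 33 = -27734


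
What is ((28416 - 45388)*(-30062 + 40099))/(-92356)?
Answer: 42586991/23089 ≈ 1844.5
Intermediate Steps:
((28416 - 45388)*(-30062 + 40099))/(-92356) = -16972*10037*(-1/92356) = -170347964*(-1/92356) = 42586991/23089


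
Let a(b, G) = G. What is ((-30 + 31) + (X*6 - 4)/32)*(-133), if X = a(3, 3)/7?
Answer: -2033/16 ≈ -127.06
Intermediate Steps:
X = 3/7 ≈ 0.42857
((-30 + 31) + (X*6 - 4)/32)*(-133) = ((-30 + 31) + ((3/7)*6 - 4)/32)*(-133) = (1 + (18/7 - 4)*(1/32))*(-133) = (1 - 10/7*1/32)*(-133) = (1 - 5/112)*(-133) = (107/112)*(-133) = -2033/16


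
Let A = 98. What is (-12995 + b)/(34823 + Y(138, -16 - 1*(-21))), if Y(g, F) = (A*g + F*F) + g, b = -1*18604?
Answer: -3511/5390 ≈ -0.65139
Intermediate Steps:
b = -18604
Y(g, F) = F**2 + 99*g (Y(g, F) = (98*g + F*F) + g = (98*g + F**2) + g = (F**2 + 98*g) + g = F**2 + 99*g)
(-12995 + b)/(34823 + Y(138, -16 - 1*(-21))) = (-12995 - 18604)/(34823 + ((-16 - 1*(-21))**2 + 99*138)) = -31599/(34823 + ((-16 + 21)**2 + 13662)) = -31599/(34823 + (5**2 + 13662)) = -31599/(34823 + (25 + 13662)) = -31599/(34823 + 13687) = -31599/48510 = -31599*1/48510 = -3511/5390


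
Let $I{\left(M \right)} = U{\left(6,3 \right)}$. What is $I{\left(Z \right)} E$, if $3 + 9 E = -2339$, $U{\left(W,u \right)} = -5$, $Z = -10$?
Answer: $\frac{11710}{9} \approx 1301.1$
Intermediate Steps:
$I{\left(M \right)} = -5$
$E = - \frac{2342}{9}$ ($E = - \frac{1}{3} + \frac{1}{9} \left(-2339\right) = - \frac{1}{3} - \frac{2339}{9} = - \frac{2342}{9} \approx -260.22$)
$I{\left(Z \right)} E = \left(-5\right) \left(- \frac{2342}{9}\right) = \frac{11710}{9}$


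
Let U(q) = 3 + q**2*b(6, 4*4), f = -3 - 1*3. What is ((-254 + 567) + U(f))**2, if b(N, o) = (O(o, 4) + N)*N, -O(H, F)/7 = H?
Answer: 509856400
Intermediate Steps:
O(H, F) = -7*H
f = -6 (f = -3 - 3 = -6)
b(N, o) = N*(N - 7*o) (b(N, o) = (-7*o + N)*N = (N - 7*o)*N = N*(N - 7*o))
U(q) = 3 - 636*q**2 (U(q) = 3 + q**2*(6*(6 - 28*4)) = 3 + q**2*(6*(6 - 7*16)) = 3 + q**2*(6*(6 - 112)) = 3 + q**2*(6*(-106)) = 3 + q**2*(-636) = 3 - 636*q**2)
((-254 + 567) + U(f))**2 = ((-254 + 567) + (3 - 636*(-6)**2))**2 = (313 + (3 - 636*36))**2 = (313 + (3 - 22896))**2 = (313 - 22893)**2 = (-22580)**2 = 509856400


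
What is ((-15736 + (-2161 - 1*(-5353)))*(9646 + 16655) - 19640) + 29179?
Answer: -329910205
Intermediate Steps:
((-15736 + (-2161 - 1*(-5353)))*(9646 + 16655) - 19640) + 29179 = ((-15736 + (-2161 + 5353))*26301 - 19640) + 29179 = ((-15736 + 3192)*26301 - 19640) + 29179 = (-12544*26301 - 19640) + 29179 = (-329919744 - 19640) + 29179 = -329939384 + 29179 = -329910205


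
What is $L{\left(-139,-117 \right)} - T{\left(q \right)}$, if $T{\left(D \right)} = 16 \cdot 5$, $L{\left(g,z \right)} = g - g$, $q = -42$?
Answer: $-80$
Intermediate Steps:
$L{\left(g,z \right)} = 0$
$T{\left(D \right)} = 80$
$L{\left(-139,-117 \right)} - T{\left(q \right)} = 0 - 80 = -80$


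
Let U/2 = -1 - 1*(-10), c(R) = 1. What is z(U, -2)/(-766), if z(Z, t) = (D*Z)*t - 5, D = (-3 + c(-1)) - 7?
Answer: -319/766 ≈ -0.41645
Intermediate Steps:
U = 18 (U = 2*(-1 - 1*(-10)) = 2*(-1 + 10) = 2*9 = 18)
D = -9 (D = (-3 + 1) - 7 = -2 - 7 = -9)
z(Z, t) = -5 - 9*Z*t (z(Z, t) = (-9*Z)*t - 5 = -9*Z*t - 5 = -5 - 9*Z*t)
z(U, -2)/(-766) = (-5 - 9*18*(-2))/(-766) = (-5 + 324)*(-1/766) = 319*(-1/766) = -319/766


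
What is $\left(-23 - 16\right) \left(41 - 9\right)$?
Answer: $-1248$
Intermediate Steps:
$\left(-23 - 16\right) \left(41 - 9\right) = \left(-23 - 16\right) 32 = \left(-39\right) 32 = -1248$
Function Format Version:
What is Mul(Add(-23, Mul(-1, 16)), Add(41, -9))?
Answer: -1248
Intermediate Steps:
Mul(Add(-23, Mul(-1, 16)), Add(41, -9)) = Mul(Add(-23, -16), 32) = Mul(-39, 32) = -1248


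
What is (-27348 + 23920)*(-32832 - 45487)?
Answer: 268477532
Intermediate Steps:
(-27348 + 23920)*(-32832 - 45487) = -3428*(-78319) = 268477532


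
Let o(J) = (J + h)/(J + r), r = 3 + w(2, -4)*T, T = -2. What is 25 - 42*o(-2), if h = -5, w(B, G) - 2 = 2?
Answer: -17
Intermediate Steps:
w(B, G) = 4 (w(B, G) = 2 + 2 = 4)
r = -5 (r = 3 + 4*(-2) = 3 - 8 = -5)
o(J) = 1 (o(J) = (J - 5)/(J - 5) = (-5 + J)/(-5 + J) = 1)
25 - 42*o(-2) = 25 - 42*1 = 25 - 42 = -17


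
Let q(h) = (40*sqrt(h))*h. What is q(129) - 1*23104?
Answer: -23104 + 5160*sqrt(129) ≈ 35502.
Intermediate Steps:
q(h) = 40*h**(3/2)
q(129) - 1*23104 = 40*129**(3/2) - 1*23104 = 40*(129*sqrt(129)) - 23104 = 5160*sqrt(129) - 23104 = -23104 + 5160*sqrt(129)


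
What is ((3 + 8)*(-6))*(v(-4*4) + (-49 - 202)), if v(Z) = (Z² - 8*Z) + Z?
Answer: -7722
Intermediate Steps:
v(Z) = Z² - 7*Z
((3 + 8)*(-6))*(v(-4*4) + (-49 - 202)) = ((3 + 8)*(-6))*((-4*4)*(-7 - 4*4) + (-49 - 202)) = (11*(-6))*(-16*(-7 - 16) - 251) = -66*(-16*(-23) - 251) = -66*(368 - 251) = -66*117 = -7722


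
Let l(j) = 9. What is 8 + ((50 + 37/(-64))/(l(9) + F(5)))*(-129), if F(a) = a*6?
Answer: -129353/832 ≈ -155.47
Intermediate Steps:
F(a) = 6*a
8 + ((50 + 37/(-64))/(l(9) + F(5)))*(-129) = 8 + ((50 + 37/(-64))/(9 + 6*5))*(-129) = 8 + ((50 + 37*(-1/64))/(9 + 30))*(-129) = 8 + ((50 - 37/64)/39)*(-129) = 8 + ((3163/64)*(1/39))*(-129) = 8 + (3163/2496)*(-129) = 8 - 136009/832 = -129353/832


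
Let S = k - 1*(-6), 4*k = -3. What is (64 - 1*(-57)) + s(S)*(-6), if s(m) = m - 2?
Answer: 203/2 ≈ 101.50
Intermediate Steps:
k = -¾ (k = (¼)*(-3) = -¾ ≈ -0.75000)
S = 21/4 (S = -¾ - 1*(-6) = -¾ + 6 = 21/4 ≈ 5.2500)
s(m) = -2 + m
(64 - 1*(-57)) + s(S)*(-6) = (64 - 1*(-57)) + (-2 + 21/4)*(-6) = (64 + 57) + (13/4)*(-6) = 121 - 39/2 = 203/2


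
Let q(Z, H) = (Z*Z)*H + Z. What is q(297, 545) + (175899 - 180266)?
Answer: 48069835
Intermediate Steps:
q(Z, H) = Z + H*Z² (q(Z, H) = Z²*H + Z = H*Z² + Z = Z + H*Z²)
q(297, 545) + (175899 - 180266) = 297*(1 + 545*297) + (175899 - 180266) = 297*(1 + 161865) - 4367 = 297*161866 - 4367 = 48074202 - 4367 = 48069835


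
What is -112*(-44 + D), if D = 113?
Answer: -7728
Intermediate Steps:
-112*(-44 + D) = -112*(-44 + 113) = -112*69 = -7728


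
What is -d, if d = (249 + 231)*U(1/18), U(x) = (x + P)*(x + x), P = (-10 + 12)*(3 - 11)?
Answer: 22960/27 ≈ 850.37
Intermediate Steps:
P = -16 (P = 2*(-8) = -16)
U(x) = 2*x*(-16 + x) (U(x) = (x - 16)*(x + x) = (-16 + x)*(2*x) = 2*x*(-16 + x))
d = -22960/27 (d = (249 + 231)*(2*(-16 + 1/18)/18) = 480*(2*(1/18)*(-16 + 1/18)) = 480*(2*(1/18)*(-287/18)) = 480*(-287/162) = -22960/27 ≈ -850.37)
-d = -1*(-22960/27) = 22960/27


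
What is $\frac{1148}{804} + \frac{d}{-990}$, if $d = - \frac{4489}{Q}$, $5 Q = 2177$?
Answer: $\frac{41537497}{28880082} \approx 1.4383$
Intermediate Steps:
$Q = \frac{2177}{5}$ ($Q = \frac{1}{5} \cdot 2177 = \frac{2177}{5} \approx 435.4$)
$d = - \frac{22445}{2177}$ ($d = - \frac{4489}{\frac{2177}{5}} = \left(-4489\right) \frac{5}{2177} = - \frac{22445}{2177} \approx -10.31$)
$\frac{1148}{804} + \frac{d}{-990} = \frac{1148}{804} - \frac{22445}{2177 \left(-990\right)} = 1148 \cdot \frac{1}{804} - - \frac{4489}{431046} = \frac{287}{201} + \frac{4489}{431046} = \frac{41537497}{28880082}$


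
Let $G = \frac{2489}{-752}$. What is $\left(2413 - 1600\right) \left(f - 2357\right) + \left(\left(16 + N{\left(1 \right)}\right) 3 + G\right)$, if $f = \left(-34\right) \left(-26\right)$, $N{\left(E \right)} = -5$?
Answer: $- \frac{900534521}{752} \approx -1.1975 \cdot 10^{6}$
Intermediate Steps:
$G = - \frac{2489}{752}$ ($G = 2489 \left(- \frac{1}{752}\right) = - \frac{2489}{752} \approx -3.3098$)
$f = 884$
$\left(2413 - 1600\right) \left(f - 2357\right) + \left(\left(16 + N{\left(1 \right)}\right) 3 + G\right) = \left(2413 - 1600\right) \left(884 - 2357\right) - \left(\frac{2489}{752} - \left(16 - 5\right) 3\right) = 813 \left(-1473\right) + \left(11 \cdot 3 - \frac{2489}{752}\right) = -1197549 + \left(33 - \frac{2489}{752}\right) = -1197549 + \frac{22327}{752} = - \frac{900534521}{752}$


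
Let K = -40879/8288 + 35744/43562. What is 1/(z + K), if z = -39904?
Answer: -180520928/7204249373275 ≈ -2.5058e-5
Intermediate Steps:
K = -742262363/180520928 (K = -40879*1/8288 + 35744*(1/43562) = -40879/8288 + 17872/21781 = -742262363/180520928 ≈ -4.1118)
1/(z + K) = 1/(-39904 - 742262363/180520928) = 1/(-7204249373275/180520928) = -180520928/7204249373275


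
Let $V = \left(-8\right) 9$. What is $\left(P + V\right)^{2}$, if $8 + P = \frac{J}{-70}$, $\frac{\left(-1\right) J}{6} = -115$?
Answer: $\frac{395641}{49} \approx 8074.3$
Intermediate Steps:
$J = 690$ ($J = \left(-6\right) \left(-115\right) = 690$)
$V = -72$
$P = - \frac{125}{7}$ ($P = -8 + \frac{690}{-70} = -8 + 690 \left(- \frac{1}{70}\right) = -8 - \frac{69}{7} = - \frac{125}{7} \approx -17.857$)
$\left(P + V\right)^{2} = \left(- \frac{125}{7} - 72\right)^{2} = \left(- \frac{629}{7}\right)^{2} = \frac{395641}{49}$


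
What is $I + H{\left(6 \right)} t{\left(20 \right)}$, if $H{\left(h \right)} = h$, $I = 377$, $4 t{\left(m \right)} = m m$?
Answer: $977$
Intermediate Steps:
$t{\left(m \right)} = \frac{m^{2}}{4}$ ($t{\left(m \right)} = \frac{m m}{4} = \frac{m^{2}}{4}$)
$I + H{\left(6 \right)} t{\left(20 \right)} = 377 + 6 \frac{20^{2}}{4} = 377 + 6 \cdot \frac{1}{4} \cdot 400 = 377 + 6 \cdot 100 = 377 + 600 = 977$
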